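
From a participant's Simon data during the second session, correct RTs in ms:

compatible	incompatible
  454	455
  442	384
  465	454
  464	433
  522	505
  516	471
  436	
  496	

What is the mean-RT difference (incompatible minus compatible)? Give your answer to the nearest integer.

-24 ms

M(compatible) = 3795/8 = 474.375
M(incompatible) = 2702/6 = 450.333
Difference = 450.333 − 474.375 = -24.042 ms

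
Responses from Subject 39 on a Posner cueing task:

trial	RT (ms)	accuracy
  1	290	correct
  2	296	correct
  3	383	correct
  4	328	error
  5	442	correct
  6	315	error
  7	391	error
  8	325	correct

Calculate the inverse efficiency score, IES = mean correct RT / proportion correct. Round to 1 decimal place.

Correct trials (n=5): 290, 296, 383, 442, 325
Mean correct RT = 1736/5 = 347.2000 ms
Proportion correct = 5/8
IES = 347.2000 / (5/8) = 555.520 ms

555.5 ms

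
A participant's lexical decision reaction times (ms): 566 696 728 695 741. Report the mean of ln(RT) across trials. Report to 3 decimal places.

6.525

ln(RT): 6.3386, 6.5453, 6.5903, 6.5439, 6.6080
Σ ln(RT) = 32.6262
Mean = 32.6262/5 = 6.52523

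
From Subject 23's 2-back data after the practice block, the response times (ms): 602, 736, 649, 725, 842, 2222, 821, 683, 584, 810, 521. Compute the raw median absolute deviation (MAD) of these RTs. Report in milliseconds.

Sorted: 521, 584, 602, 649, 683, 725, 736, 810, 821, 842, 2222 → median = 725
|x − 725|: 123, 11, 76, 0, 117, 1497, 96, 42, 141, 85, 204
Sorted deviations: 0, 11, 42, 76, 85, 96, 117, 123, 141, 204, 1497 → MAD = 96

96 ms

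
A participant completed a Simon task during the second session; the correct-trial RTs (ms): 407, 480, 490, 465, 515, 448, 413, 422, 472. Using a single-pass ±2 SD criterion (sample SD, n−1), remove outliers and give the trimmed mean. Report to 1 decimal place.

456.9 ms

n = 9, ΣRT = 4112, M = 456.889
Σ(x−M)² = 11012.89; s = √(11012.89/8) = 37.103
Cutoffs: 456.889 ± 2·37.103 → [382.7, 531.1]
No RTs fall outside the cutoffs; all 9 retained. Mean = 4112/9 = 456.889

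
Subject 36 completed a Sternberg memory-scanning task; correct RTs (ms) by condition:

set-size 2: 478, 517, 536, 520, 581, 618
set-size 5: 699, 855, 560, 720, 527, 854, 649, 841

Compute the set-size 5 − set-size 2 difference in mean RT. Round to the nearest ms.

171 ms

M(set-size 2) = 3250/6 = 541.667
M(set-size 5) = 5705/8 = 713.125
Difference = 713.125 − 541.667 = 171.458 ms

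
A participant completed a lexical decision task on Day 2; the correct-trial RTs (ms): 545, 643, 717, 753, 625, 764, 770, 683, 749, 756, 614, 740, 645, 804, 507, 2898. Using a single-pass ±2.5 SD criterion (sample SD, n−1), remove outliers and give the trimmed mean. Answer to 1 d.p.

n = 16, ΣRT = 13213, M = 825.812
Σ(x−M)² = 4688848.44; s = √(4688848.44/15) = 559.097
Cutoffs: 825.812 ± 2.5·559.097 → [-571.9, 2223.6]
Outside: 2898 → excluded.
Retained (n=15): Σ = 10315, mean = 10315/15 = 687.667

687.7 ms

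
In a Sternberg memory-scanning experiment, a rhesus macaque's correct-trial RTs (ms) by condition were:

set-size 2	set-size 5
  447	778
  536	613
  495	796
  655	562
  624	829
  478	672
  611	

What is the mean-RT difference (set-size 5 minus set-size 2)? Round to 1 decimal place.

158.9 ms

M(set-size 2) = 3846/7 = 549.429
M(set-size 5) = 4250/6 = 708.333
Difference = 708.333 − 549.429 = 158.905 ms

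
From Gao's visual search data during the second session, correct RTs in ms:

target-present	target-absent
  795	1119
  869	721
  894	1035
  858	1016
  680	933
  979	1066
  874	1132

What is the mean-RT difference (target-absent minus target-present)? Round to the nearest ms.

M(target-present) = 5949/7 = 849.857
M(target-absent) = 7022/7 = 1003.143
Difference = 1003.143 − 849.857 = 153.286 ms

153 ms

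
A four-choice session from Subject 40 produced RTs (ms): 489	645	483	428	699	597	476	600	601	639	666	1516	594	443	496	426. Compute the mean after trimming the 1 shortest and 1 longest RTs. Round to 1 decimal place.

561.1 ms

Sorted: 426, 428, 443, 476, 483, 489, 496, 594, 597, 600, 601, 639, 645, 666, 699, 1516
Drop lowest 1 (426) and highest 1 (1516)
Remaining (n=14): Σ = 7856, mean = 7856/14 = 561.143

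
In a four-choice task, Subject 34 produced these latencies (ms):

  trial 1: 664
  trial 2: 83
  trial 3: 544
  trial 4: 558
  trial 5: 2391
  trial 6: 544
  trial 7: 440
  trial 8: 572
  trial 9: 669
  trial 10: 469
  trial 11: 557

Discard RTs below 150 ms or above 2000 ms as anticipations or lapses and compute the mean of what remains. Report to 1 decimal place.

557.4 ms

Excluded: 83, 2391
Retained (n=9): Σ = 5017
Mean = 5017/9 = 557.4444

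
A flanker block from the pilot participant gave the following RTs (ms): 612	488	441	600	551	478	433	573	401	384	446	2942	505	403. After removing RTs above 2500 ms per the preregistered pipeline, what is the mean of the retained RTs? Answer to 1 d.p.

Excluded: 2942
Retained (n=13): Σ = 6315
Mean = 6315/13 = 485.7692

485.8 ms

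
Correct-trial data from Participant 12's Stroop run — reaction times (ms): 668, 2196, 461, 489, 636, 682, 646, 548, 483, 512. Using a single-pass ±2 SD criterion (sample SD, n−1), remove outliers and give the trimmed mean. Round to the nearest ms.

n = 10, ΣRT = 7321, M = 732.100
Σ(x−M)² = 2443250.90; s = √(2443250.90/9) = 521.030
Cutoffs: 732.100 ± 2·521.030 → [-310.0, 1774.2]
Outside: 2196 → excluded.
Retained (n=9): Σ = 5125, mean = 5125/9 = 569.444

569 ms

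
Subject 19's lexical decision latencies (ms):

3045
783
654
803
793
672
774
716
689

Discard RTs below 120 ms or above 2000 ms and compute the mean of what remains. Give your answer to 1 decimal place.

735.5 ms

Excluded: 3045
Retained (n=8): Σ = 5884
Mean = 5884/8 = 735.5000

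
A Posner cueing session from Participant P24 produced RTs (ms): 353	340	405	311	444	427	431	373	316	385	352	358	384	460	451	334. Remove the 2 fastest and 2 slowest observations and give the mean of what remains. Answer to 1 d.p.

382.2 ms

Sorted: 311, 316, 334, 340, 352, 353, 358, 373, 384, 385, 405, 427, 431, 444, 451, 460
Drop lowest 2 (311, 316) and highest 2 (451, 460)
Remaining (n=12): Σ = 4586, mean = 4586/12 = 382.167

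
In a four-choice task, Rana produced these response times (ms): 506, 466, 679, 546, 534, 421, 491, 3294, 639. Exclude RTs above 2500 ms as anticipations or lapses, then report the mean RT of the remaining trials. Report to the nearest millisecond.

Excluded: 3294
Retained (n=8): Σ = 4282
Mean = 4282/8 = 535.2500

535 ms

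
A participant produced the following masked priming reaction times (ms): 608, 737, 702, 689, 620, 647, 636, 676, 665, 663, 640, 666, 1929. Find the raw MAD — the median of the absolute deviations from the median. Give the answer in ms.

25 ms

Sorted: 608, 620, 636, 640, 647, 663, 665, 666, 676, 689, 702, 737, 1929 → median = 665
|x − 665|: 57, 72, 37, 24, 45, 18, 29, 11, 0, 2, 25, 1, 1264
Sorted deviations: 0, 1, 2, 11, 18, 24, 25, 29, 37, 45, 57, 72, 1264 → MAD = 25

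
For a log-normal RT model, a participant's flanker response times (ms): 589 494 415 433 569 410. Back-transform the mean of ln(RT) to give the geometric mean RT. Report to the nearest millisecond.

480 ms

ln(RT): 6.3784, 6.2025, 6.0283, 6.0707, 6.3439, 6.0162
Mean ln(RT) = 37.0400/6 = 6.17334
Geometric mean = exp(6.17334) = 479.78 ms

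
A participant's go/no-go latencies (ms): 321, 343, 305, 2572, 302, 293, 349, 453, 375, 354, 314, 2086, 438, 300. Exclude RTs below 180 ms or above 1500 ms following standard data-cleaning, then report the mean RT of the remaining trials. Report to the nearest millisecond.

346 ms

Excluded: 2086, 2572
Retained (n=12): Σ = 4147
Mean = 4147/12 = 345.5833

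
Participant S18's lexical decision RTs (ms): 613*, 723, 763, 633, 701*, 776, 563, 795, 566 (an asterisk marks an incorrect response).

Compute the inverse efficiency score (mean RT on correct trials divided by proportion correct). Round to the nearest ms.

885 ms

Correct trials (n=7): 723, 763, 633, 776, 563, 795, 566
Mean correct RT = 4819/7 = 688.4286 ms
Proportion correct = 7/9
IES = 688.4286 / (7/9) = 885.122 ms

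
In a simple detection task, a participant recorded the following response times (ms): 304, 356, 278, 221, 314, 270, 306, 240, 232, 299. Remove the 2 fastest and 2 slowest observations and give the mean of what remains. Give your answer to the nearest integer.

Sorted: 221, 232, 240, 270, 278, 299, 304, 306, 314, 356
Drop lowest 2 (221, 232) and highest 2 (314, 356)
Remaining (n=6): Σ = 1697, mean = 1697/6 = 282.833

283 ms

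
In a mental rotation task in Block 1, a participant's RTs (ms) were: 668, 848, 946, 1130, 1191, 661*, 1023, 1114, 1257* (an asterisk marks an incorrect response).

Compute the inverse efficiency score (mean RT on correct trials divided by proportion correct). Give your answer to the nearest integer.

Correct trials (n=7): 668, 848, 946, 1130, 1191, 1023, 1114
Mean correct RT = 6920/7 = 988.5714 ms
Proportion correct = 7/9
IES = 988.5714 / (7/9) = 1271.020 ms

1271 ms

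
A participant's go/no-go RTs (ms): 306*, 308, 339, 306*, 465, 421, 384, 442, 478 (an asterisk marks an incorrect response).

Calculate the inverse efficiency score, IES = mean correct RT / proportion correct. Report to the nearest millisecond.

Correct trials (n=7): 308, 339, 465, 421, 384, 442, 478
Mean correct RT = 2837/7 = 405.2857 ms
Proportion correct = 7/9
IES = 405.2857 / (7/9) = 521.082 ms

521 ms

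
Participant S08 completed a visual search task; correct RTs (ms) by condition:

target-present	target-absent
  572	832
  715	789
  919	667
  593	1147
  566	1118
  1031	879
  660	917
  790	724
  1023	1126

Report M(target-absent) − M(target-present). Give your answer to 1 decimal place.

147.8 ms

M(target-present) = 6869/9 = 763.222
M(target-absent) = 8199/9 = 911.000
Difference = 911.000 − 763.222 = 147.778 ms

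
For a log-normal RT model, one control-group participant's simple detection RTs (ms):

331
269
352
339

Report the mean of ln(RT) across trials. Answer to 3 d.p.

ln(RT): 5.8021, 5.5947, 5.8636, 5.8260
Σ ln(RT) = 23.0865
Mean = 23.0865/4 = 5.77162

5.772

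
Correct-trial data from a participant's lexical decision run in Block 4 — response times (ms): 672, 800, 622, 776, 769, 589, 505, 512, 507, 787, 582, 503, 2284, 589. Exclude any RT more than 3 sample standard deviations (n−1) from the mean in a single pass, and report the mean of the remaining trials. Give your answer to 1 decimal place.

631.8 ms

n = 14, ΣRT = 10497, M = 749.786
Σ(x−M)² = 2697322.36; s = √(2697322.36/13) = 455.507
Cutoffs: 749.786 ± 3·455.507 → [-616.7, 2116.3]
Outside: 2284 → excluded.
Retained (n=13): Σ = 8213, mean = 8213/13 = 631.769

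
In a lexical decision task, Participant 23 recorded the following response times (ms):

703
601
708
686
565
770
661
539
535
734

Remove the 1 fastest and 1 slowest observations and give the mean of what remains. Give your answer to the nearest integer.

Sorted: 535, 539, 565, 601, 661, 686, 703, 708, 734, 770
Drop lowest 1 (535) and highest 1 (770)
Remaining (n=8): Σ = 5197, mean = 5197/8 = 649.625

650 ms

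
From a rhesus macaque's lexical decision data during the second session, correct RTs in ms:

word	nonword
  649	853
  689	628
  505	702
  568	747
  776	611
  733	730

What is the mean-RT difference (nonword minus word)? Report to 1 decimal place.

M(word) = 3920/6 = 653.333
M(nonword) = 4271/6 = 711.833
Difference = 711.833 − 653.333 = 58.500 ms

58.5 ms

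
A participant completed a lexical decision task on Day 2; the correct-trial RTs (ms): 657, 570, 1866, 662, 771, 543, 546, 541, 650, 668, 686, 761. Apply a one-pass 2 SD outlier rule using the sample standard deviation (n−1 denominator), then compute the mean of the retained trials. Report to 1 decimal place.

641.4 ms

n = 12, ΣRT = 8921, M = 743.417
Σ(x−M)² = 1443256.92; s = √(1443256.92/11) = 362.223
Cutoffs: 743.417 ± 2·362.223 → [19.0, 1467.9]
Outside: 1866 → excluded.
Retained (n=11): Σ = 7055, mean = 7055/11 = 641.364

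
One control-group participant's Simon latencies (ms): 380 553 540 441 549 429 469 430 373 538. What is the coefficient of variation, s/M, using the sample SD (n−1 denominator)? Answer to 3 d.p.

0.149

n = 10, Σ = 4702, M = 470.2000
Σ(x−M)² = 44285.600; s = √(44285.600/9) = 70.1471
CV = 70.1471 / 470.2000 = 0.14919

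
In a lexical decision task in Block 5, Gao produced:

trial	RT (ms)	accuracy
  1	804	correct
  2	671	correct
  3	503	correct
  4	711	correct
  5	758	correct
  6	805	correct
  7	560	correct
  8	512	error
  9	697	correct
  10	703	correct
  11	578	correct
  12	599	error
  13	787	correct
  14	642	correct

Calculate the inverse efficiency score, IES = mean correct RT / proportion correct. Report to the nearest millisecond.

Correct trials (n=12): 804, 671, 503, 711, 758, 805, 560, 697, 703, 578, 787, 642
Mean correct RT = 8219/12 = 684.9167 ms
Proportion correct = 12/14
IES = 684.9167 / (12/14) = 799.069 ms

799 ms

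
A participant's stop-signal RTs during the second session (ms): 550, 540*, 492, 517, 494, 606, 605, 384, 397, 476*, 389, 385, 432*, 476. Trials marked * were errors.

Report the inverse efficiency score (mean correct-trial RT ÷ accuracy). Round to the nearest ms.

613 ms

Correct trials (n=11): 550, 492, 517, 494, 606, 605, 384, 397, 389, 385, 476
Mean correct RT = 5295/11 = 481.3636 ms
Proportion correct = 11/14
IES = 481.3636 / (11/14) = 612.645 ms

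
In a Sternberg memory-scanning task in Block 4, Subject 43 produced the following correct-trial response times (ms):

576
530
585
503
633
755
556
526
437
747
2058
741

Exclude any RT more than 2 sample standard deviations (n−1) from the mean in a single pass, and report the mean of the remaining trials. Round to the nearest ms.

n = 12, ΣRT = 8647, M = 720.583
Σ(x−M)² = 2066974.92; s = √(2066974.92/11) = 433.482
Cutoffs: 720.583 ± 2·433.482 → [-146.4, 1587.5]
Outside: 2058 → excluded.
Retained (n=11): Σ = 6589, mean = 6589/11 = 599.000

599 ms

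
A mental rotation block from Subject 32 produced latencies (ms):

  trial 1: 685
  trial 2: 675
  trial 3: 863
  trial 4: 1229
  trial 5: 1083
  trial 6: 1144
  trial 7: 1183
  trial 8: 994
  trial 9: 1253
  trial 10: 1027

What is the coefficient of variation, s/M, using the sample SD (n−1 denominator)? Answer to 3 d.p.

n = 10, Σ = 10136, M = 1013.6000
Σ(x−M)² = 400098.400; s = √(400098.400/9) = 210.8444
CV = 210.8444 / 1013.6000 = 0.20802

0.208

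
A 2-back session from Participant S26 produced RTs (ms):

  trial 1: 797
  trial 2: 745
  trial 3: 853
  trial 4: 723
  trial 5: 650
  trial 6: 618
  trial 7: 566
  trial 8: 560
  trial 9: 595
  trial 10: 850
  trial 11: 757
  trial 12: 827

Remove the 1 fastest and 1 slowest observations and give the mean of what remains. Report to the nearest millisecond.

713 ms

Sorted: 560, 566, 595, 618, 650, 723, 745, 757, 797, 827, 850, 853
Drop lowest 1 (560) and highest 1 (853)
Remaining (n=10): Σ = 7128, mean = 7128/10 = 712.800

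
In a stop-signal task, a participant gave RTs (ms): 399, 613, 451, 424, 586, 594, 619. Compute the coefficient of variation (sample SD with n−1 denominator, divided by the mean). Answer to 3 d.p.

0.184

n = 7, Σ = 3686, M = 526.5714
Σ(x−M)² = 56597.714; s = √(56597.714/6) = 97.1234
CV = 97.1234 / 526.5714 = 0.18444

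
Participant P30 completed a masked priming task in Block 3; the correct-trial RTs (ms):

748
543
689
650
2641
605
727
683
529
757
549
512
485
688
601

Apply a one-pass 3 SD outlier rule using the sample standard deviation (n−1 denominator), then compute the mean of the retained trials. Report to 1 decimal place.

n = 15, ΣRT = 11407, M = 760.467
Σ(x−M)² = 3899059.73; s = √(3899059.73/14) = 527.735
Cutoffs: 760.467 ± 3·527.735 → [-822.7, 2343.7]
Outside: 2641 → excluded.
Retained (n=14): Σ = 8766, mean = 8766/14 = 626.143

626.1 ms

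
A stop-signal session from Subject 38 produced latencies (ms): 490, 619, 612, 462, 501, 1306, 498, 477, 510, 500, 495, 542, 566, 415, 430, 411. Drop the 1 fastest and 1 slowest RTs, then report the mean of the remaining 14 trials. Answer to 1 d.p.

Sorted: 411, 415, 430, 462, 477, 490, 495, 498, 500, 501, 510, 542, 566, 612, 619, 1306
Drop lowest 1 (411) and highest 1 (1306)
Remaining (n=14): Σ = 7117, mean = 7117/14 = 508.357

508.4 ms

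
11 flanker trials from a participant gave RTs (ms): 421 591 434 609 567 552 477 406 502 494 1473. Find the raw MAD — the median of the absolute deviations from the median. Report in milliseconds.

68 ms

Sorted: 406, 421, 434, 477, 494, 502, 552, 567, 591, 609, 1473 → median = 502
|x − 502|: 81, 89, 68, 107, 65, 50, 25, 96, 0, 8, 971
Sorted deviations: 0, 8, 25, 50, 65, 68, 81, 89, 96, 107, 971 → MAD = 68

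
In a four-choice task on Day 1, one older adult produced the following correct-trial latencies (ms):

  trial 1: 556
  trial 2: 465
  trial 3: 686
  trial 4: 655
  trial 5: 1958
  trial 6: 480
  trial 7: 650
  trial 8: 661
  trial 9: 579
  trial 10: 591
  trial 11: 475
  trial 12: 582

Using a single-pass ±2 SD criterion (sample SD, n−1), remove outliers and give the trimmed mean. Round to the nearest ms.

580 ms

n = 12, ΣRT = 8338, M = 694.833
Σ(x−M)² = 1803917.67; s = √(1803917.67/11) = 404.960
Cutoffs: 694.833 ± 2·404.960 → [-115.1, 1504.8]
Outside: 1958 → excluded.
Retained (n=11): Σ = 6380, mean = 6380/11 = 580.000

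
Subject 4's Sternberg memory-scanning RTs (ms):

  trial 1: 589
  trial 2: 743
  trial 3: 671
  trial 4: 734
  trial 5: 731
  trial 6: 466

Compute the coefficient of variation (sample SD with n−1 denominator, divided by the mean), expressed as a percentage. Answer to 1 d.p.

16.7%

n = 6, Σ = 3934, M = 655.6667
Σ(x−M)² = 60091.333; s = √(60091.333/5) = 109.6279
CV = 109.6279 / 655.6667 = 0.16720 = 16.720%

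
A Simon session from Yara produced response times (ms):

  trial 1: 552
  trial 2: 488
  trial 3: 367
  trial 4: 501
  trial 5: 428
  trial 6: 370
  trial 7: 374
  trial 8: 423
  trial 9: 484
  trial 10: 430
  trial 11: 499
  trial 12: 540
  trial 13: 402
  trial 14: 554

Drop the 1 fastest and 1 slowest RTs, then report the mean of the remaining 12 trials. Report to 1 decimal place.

Sorted: 367, 370, 374, 402, 423, 428, 430, 484, 488, 499, 501, 540, 552, 554
Drop lowest 1 (367) and highest 1 (554)
Remaining (n=12): Σ = 5491, mean = 5491/12 = 457.583

457.6 ms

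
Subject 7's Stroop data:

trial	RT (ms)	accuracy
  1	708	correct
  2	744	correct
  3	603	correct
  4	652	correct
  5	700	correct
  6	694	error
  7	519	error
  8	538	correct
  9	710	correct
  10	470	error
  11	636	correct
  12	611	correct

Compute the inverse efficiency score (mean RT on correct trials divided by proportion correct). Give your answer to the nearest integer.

Correct trials (n=9): 708, 744, 603, 652, 700, 538, 710, 636, 611
Mean correct RT = 5902/9 = 655.7778 ms
Proportion correct = 9/12
IES = 655.7778 / (9/12) = 874.370 ms

874 ms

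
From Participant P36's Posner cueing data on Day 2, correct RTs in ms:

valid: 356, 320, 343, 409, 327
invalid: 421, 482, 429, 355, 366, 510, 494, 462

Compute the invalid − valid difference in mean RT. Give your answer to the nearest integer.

M(valid) = 1755/5 = 351.000
M(invalid) = 3519/8 = 439.875
Difference = 439.875 − 351.000 = 88.875 ms

89 ms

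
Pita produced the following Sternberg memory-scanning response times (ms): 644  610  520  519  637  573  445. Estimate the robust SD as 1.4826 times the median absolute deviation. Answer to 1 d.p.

Sorted: 445, 519, 520, 573, 610, 637, 644 → median = 573
|x − 573| sorted: 0, 37, 53, 54, 64, 71, 128 → MAD = 54
Robust SD ≈ 1.4826 × 54 = 80.060

80.1 ms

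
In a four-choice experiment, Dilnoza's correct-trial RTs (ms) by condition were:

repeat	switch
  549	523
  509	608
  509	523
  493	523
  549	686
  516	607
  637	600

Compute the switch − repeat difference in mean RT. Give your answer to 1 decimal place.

M(repeat) = 3762/7 = 537.429
M(switch) = 4070/7 = 581.429
Difference = 581.429 − 537.429 = 44.000 ms

44.0 ms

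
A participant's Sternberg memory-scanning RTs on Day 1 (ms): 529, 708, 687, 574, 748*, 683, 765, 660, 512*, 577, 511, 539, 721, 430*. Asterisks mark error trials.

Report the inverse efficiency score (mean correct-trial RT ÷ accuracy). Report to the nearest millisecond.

Correct trials (n=11): 529, 708, 687, 574, 683, 765, 660, 577, 511, 539, 721
Mean correct RT = 6954/11 = 632.1818 ms
Proportion correct = 11/14
IES = 632.1818 / (11/14) = 804.595 ms

805 ms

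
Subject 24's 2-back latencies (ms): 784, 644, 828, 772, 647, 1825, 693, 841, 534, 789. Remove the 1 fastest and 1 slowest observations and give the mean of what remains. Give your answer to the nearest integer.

Sorted: 534, 644, 647, 693, 772, 784, 789, 828, 841, 1825
Drop lowest 1 (534) and highest 1 (1825)
Remaining (n=8): Σ = 5998, mean = 5998/8 = 749.750

750 ms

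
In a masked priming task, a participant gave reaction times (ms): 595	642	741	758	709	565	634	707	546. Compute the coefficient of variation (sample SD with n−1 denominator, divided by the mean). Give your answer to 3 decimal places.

0.118

n = 9, Σ = 5897, M = 655.2222
Σ(x−M)² = 47815.556; s = √(47815.556/8) = 77.3107
CV = 77.3107 / 655.2222 = 0.11799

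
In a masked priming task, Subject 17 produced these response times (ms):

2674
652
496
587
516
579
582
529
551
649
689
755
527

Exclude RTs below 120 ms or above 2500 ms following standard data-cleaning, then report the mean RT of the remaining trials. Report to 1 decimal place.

Excluded: 2674
Retained (n=12): Σ = 7112
Mean = 7112/12 = 592.6667

592.7 ms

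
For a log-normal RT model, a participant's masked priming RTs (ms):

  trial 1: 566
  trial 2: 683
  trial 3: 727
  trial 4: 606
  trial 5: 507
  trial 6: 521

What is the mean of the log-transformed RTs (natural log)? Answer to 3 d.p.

6.391

ln(RT): 6.3386, 6.5265, 6.5889, 6.4069, 6.2285, 6.2558
Σ ln(RT) = 38.3452
Mean = 38.3452/6 = 6.39086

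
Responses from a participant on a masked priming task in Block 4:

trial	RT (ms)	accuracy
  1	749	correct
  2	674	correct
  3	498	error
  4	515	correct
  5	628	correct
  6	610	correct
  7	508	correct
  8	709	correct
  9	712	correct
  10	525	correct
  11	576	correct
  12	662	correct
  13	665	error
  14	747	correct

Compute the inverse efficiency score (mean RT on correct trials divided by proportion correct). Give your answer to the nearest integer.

740 ms

Correct trials (n=12): 749, 674, 515, 628, 610, 508, 709, 712, 525, 576, 662, 747
Mean correct RT = 7615/12 = 634.5833 ms
Proportion correct = 12/14
IES = 634.5833 / (12/14) = 740.347 ms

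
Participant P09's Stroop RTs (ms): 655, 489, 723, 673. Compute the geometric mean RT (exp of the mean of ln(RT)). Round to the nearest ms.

ln(RT): 6.4846, 6.1924, 6.5834, 6.5117
Mean ln(RT) = 25.7722/4 = 6.44304
Geometric mean = exp(6.44304) = 628.31 ms

628 ms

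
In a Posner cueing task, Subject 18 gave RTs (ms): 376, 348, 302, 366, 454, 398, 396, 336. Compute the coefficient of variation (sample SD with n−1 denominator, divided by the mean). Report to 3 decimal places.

n = 8, Σ = 2976, M = 372.0000
Σ(x−M)² = 14800.000; s = √(14800.000/7) = 45.9814
CV = 45.9814 / 372.0000 = 0.12361

0.124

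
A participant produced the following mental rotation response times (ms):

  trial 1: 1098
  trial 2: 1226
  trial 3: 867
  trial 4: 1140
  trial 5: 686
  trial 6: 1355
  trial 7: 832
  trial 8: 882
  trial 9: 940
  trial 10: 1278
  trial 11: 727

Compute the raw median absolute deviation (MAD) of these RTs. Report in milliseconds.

Sorted: 686, 727, 832, 867, 882, 940, 1098, 1140, 1226, 1278, 1355 → median = 940
|x − 940|: 158, 286, 73, 200, 254, 415, 108, 58, 0, 338, 213
Sorted deviations: 0, 58, 73, 108, 158, 200, 213, 254, 286, 338, 415 → MAD = 200

200 ms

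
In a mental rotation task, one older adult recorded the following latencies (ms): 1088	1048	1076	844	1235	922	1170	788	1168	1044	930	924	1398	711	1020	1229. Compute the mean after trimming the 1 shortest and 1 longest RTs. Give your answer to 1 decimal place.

1034.7 ms

Sorted: 711, 788, 844, 922, 924, 930, 1020, 1044, 1048, 1076, 1088, 1168, 1170, 1229, 1235, 1398
Drop lowest 1 (711) and highest 1 (1398)
Remaining (n=14): Σ = 14486, mean = 14486/14 = 1034.714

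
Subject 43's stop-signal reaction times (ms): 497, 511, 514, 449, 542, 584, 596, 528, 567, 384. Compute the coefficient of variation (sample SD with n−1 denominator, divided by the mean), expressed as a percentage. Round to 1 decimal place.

12.4%

n = 10, Σ = 5172, M = 517.2000
Σ(x−M)² = 36733.600; s = √(36733.600/9) = 63.8867
CV = 63.8867 / 517.2000 = 0.12352 = 12.352%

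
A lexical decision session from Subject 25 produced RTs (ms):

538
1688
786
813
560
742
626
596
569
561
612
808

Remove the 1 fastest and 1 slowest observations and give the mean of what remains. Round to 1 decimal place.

Sorted: 538, 560, 561, 569, 596, 612, 626, 742, 786, 808, 813, 1688
Drop lowest 1 (538) and highest 1 (1688)
Remaining (n=10): Σ = 6673, mean = 6673/10 = 667.300

667.3 ms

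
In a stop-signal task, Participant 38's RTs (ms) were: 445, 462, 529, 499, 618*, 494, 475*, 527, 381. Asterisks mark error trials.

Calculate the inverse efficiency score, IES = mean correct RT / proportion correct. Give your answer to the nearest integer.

613 ms

Correct trials (n=7): 445, 462, 529, 499, 494, 527, 381
Mean correct RT = 3337/7 = 476.7143 ms
Proportion correct = 7/9
IES = 476.7143 / (7/9) = 612.918 ms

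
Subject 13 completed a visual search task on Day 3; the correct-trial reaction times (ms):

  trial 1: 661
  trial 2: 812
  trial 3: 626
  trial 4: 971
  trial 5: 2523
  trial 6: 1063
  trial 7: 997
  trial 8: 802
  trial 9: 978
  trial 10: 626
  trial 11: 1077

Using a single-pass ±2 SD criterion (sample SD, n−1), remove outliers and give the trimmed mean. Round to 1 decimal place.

861.3 ms

n = 11, ΣRT = 11136, M = 1012.364
Σ(x−M)² = 2798300.55; s = √(2798300.55/10) = 528.990
Cutoffs: 1012.364 ± 2·528.990 → [-45.6, 2070.3]
Outside: 2523 → excluded.
Retained (n=10): Σ = 8613, mean = 8613/10 = 861.300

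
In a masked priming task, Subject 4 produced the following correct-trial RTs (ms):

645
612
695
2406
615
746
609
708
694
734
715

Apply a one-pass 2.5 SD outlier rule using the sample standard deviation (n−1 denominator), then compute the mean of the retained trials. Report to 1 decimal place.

n = 11, ΣRT = 9179, M = 834.455
Σ(x−M)² = 2741474.73; s = √(2741474.73/10) = 523.591
Cutoffs: 834.455 ± 2.5·523.591 → [-474.5, 2143.4]
Outside: 2406 → excluded.
Retained (n=10): Σ = 6773, mean = 6773/10 = 677.300

677.3 ms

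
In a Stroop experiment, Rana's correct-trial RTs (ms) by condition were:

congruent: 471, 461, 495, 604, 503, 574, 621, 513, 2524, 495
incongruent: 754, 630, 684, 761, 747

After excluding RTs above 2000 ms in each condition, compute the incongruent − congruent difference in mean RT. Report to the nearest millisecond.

189 ms

congruent: exclude 2524
M(congruent) = 4737/9 = 526.333
M(incongruent) = 3576/5 = 715.200
Difference = 715.200 − 526.333 = 188.867 ms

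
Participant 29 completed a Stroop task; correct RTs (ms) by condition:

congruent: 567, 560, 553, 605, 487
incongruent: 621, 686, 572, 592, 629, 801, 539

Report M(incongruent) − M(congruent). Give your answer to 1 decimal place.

M(congruent) = 2772/5 = 554.400
M(incongruent) = 4440/7 = 634.286
Difference = 634.286 − 554.400 = 79.886 ms

79.9 ms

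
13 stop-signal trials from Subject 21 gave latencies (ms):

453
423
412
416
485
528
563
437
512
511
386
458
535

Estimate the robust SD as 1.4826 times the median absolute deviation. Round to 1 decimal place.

Sorted: 386, 412, 416, 423, 437, 453, 458, 485, 511, 512, 528, 535, 563 → median = 458
|x − 458| sorted: 0, 5, 21, 27, 35, 42, 46, 53, 54, 70, 72, 77, 105 → MAD = 46
Robust SD ≈ 1.4826 × 46 = 68.200

68.2 ms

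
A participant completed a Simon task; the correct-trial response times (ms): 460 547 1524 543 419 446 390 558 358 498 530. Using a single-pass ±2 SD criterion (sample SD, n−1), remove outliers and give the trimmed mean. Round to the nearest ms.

475 ms

n = 11, ΣRT = 6273, M = 570.273
Σ(x−M)² = 1045922.18; s = √(1045922.18/10) = 323.407
Cutoffs: 570.273 ± 2·323.407 → [-76.5, 1217.1]
Outside: 1524 → excluded.
Retained (n=10): Σ = 4749, mean = 4749/10 = 474.900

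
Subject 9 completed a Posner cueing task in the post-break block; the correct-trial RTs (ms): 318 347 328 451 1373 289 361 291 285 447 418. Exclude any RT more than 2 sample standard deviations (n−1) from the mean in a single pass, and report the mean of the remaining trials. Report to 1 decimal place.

353.5 ms

n = 11, ΣRT = 4908, M = 446.182
Σ(x−M)² = 982067.64; s = √(982067.64/10) = 313.380
Cutoffs: 446.182 ± 2·313.380 → [-180.6, 1072.9]
Outside: 1373 → excluded.
Retained (n=10): Σ = 3535, mean = 3535/10 = 353.500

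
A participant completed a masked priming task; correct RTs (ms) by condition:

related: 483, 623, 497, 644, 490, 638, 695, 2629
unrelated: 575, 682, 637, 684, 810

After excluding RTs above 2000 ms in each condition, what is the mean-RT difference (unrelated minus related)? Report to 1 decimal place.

related: exclude 2629
M(related) = 4070/7 = 581.429
M(unrelated) = 3388/5 = 677.600
Difference = 677.600 − 581.429 = 96.171 ms

96.2 ms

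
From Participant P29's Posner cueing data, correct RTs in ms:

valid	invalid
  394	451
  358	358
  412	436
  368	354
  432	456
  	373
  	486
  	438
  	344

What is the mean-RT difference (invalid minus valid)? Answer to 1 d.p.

M(valid) = 1964/5 = 392.800
M(invalid) = 3696/9 = 410.667
Difference = 410.667 − 392.800 = 17.867 ms

17.9 ms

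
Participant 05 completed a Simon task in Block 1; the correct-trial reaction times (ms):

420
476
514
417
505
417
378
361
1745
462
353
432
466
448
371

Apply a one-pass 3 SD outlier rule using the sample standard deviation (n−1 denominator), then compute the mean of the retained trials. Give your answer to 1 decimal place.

430.0 ms

n = 15, ΣRT = 7765, M = 517.667
Σ(x−M)² = 1648701.33; s = √(1648701.33/14) = 343.168
Cutoffs: 517.667 ± 3·343.168 → [-511.8, 1547.2]
Outside: 1745 → excluded.
Retained (n=14): Σ = 6020, mean = 6020/14 = 430.000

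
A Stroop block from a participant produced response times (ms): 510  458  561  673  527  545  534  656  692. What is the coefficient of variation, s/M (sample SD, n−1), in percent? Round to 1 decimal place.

14.2%

n = 9, Σ = 5156, M = 572.8889
Σ(x−M)² = 52808.889; s = √(52808.889/8) = 81.2472
CV = 81.2472 / 572.8889 = 0.14182 = 14.182%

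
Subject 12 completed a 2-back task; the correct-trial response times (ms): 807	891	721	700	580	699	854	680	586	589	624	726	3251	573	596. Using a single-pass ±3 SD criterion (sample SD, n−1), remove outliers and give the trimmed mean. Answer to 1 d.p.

n = 15, ΣRT = 12877, M = 858.467
Σ(x−M)² = 6276527.73; s = √(6276527.73/14) = 669.570
Cutoffs: 858.467 ± 3·669.570 → [-1150.2, 2867.2]
Outside: 3251 → excluded.
Retained (n=14): Σ = 9626, mean = 9626/14 = 687.571

687.6 ms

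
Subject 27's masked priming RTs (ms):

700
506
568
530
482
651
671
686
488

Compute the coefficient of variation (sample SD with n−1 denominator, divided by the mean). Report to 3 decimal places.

0.153

n = 9, Σ = 5282, M = 586.8889
Σ(x−M)² = 64718.889; s = √(64718.889/8) = 89.9437
CV = 89.9437 / 586.8889 = 0.15325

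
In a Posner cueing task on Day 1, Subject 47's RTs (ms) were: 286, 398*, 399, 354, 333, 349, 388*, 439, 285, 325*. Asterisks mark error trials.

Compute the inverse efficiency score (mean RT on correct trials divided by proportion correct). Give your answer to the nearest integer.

499 ms

Correct trials (n=7): 286, 399, 354, 333, 349, 439, 285
Mean correct RT = 2445/7 = 349.2857 ms
Proportion correct = 7/10
IES = 349.2857 / (7/10) = 498.980 ms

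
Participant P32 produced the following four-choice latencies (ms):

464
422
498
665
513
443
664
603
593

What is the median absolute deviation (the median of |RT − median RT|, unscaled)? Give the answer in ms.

Sorted: 422, 443, 464, 498, 513, 593, 603, 664, 665 → median = 513
|x − 513|: 49, 91, 15, 152, 0, 70, 151, 90, 80
Sorted deviations: 0, 15, 49, 70, 80, 90, 91, 151, 152 → MAD = 80

80 ms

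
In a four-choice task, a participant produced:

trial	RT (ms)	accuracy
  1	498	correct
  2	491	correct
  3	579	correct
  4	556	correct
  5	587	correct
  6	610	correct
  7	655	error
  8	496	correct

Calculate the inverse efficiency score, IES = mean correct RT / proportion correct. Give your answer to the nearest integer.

623 ms

Correct trials (n=7): 498, 491, 579, 556, 587, 610, 496
Mean correct RT = 3817/7 = 545.2857 ms
Proportion correct = 7/8
IES = 545.2857 / (7/8) = 623.184 ms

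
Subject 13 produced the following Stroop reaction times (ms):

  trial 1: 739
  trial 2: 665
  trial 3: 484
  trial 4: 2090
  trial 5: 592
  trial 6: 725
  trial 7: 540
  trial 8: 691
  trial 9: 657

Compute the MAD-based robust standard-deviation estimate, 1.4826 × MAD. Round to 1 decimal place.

Sorted: 484, 540, 592, 657, 665, 691, 725, 739, 2090 → median = 665
|x − 665| sorted: 0, 8, 26, 60, 73, 74, 125, 181, 1425 → MAD = 73
Robust SD ≈ 1.4826 × 73 = 108.230

108.2 ms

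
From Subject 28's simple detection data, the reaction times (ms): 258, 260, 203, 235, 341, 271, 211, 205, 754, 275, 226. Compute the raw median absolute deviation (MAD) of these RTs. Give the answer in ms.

32 ms

Sorted: 203, 205, 211, 226, 235, 258, 260, 271, 275, 341, 754 → median = 258
|x − 258|: 0, 2, 55, 23, 83, 13, 47, 53, 496, 17, 32
Sorted deviations: 0, 2, 13, 17, 23, 32, 47, 53, 55, 83, 496 → MAD = 32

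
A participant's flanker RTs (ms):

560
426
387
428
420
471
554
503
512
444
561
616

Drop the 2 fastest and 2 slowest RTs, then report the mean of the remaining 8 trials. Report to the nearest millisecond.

487 ms

Sorted: 387, 420, 426, 428, 444, 471, 503, 512, 554, 560, 561, 616
Drop lowest 2 (387, 420) and highest 2 (561, 616)
Remaining (n=8): Σ = 3898, mean = 3898/8 = 487.250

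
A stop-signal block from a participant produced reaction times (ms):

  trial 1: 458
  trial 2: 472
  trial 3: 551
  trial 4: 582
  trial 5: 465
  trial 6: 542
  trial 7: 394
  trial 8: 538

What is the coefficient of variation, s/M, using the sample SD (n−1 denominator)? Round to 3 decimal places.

n = 8, Σ = 4002, M = 500.2500
Σ(x−M)² = 27541.500; s = √(27541.500/7) = 62.7256
CV = 62.7256 / 500.2500 = 0.12539

0.125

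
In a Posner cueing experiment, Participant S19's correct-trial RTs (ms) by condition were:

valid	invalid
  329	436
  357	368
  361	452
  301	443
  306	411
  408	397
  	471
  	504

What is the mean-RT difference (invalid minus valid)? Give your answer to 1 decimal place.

M(valid) = 2062/6 = 343.667
M(invalid) = 3482/8 = 435.250
Difference = 435.250 − 343.667 = 91.583 ms

91.6 ms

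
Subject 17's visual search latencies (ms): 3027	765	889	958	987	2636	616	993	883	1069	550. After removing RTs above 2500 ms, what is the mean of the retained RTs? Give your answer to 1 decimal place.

856.7 ms

Excluded: 2636, 3027
Retained (n=9): Σ = 7710
Mean = 7710/9 = 856.6667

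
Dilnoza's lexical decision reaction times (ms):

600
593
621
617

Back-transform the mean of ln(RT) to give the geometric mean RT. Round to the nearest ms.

ln(RT): 6.3969, 6.3852, 6.4313, 6.4249
Mean ln(RT) = 25.6383/4 = 6.40958
Geometric mean = exp(6.40958) = 607.64 ms

608 ms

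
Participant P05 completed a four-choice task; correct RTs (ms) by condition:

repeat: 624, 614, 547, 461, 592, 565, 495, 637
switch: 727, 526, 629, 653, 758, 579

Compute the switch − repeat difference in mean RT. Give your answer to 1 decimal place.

78.5 ms

M(repeat) = 4535/8 = 566.875
M(switch) = 3872/6 = 645.333
Difference = 645.333 − 566.875 = 78.458 ms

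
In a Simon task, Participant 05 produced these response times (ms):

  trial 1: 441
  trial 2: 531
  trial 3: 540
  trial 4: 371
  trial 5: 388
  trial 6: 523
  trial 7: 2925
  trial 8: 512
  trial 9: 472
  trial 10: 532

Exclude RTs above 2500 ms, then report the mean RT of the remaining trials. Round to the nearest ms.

479 ms

Excluded: 2925
Retained (n=9): Σ = 4310
Mean = 4310/9 = 478.8889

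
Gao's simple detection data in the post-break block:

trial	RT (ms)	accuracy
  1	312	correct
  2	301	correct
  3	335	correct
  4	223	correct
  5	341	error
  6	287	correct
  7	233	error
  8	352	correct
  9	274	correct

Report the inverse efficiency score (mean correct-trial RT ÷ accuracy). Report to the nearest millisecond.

Correct trials (n=7): 312, 301, 335, 223, 287, 352, 274
Mean correct RT = 2084/7 = 297.7143 ms
Proportion correct = 7/9
IES = 297.7143 / (7/9) = 382.776 ms

383 ms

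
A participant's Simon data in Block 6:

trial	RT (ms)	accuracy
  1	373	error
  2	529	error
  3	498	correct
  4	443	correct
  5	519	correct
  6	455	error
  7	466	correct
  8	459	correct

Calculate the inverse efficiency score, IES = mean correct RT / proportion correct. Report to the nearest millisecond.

Correct trials (n=5): 498, 443, 519, 466, 459
Mean correct RT = 2385/5 = 477.0000 ms
Proportion correct = 5/8
IES = 477.0000 / (5/8) = 763.200 ms

763 ms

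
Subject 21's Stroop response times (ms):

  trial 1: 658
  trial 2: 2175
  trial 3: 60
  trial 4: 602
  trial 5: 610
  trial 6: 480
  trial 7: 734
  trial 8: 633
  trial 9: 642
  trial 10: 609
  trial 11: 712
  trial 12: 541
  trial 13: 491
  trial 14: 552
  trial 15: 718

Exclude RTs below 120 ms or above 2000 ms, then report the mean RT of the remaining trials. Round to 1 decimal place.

614.0 ms

Excluded: 60, 2175
Retained (n=13): Σ = 7982
Mean = 7982/13 = 614.0000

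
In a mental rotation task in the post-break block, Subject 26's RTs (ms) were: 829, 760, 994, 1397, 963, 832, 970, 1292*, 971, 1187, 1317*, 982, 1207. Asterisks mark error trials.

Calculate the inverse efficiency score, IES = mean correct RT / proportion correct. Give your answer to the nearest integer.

1192 ms

Correct trials (n=11): 829, 760, 994, 1397, 963, 832, 970, 971, 1187, 982, 1207
Mean correct RT = 11092/11 = 1008.3636 ms
Proportion correct = 11/13
IES = 1008.3636 / (11/13) = 1191.702 ms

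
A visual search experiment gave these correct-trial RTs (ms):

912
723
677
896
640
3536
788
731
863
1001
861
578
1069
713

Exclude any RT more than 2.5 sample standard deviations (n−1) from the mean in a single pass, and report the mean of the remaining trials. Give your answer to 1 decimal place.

804.0 ms

n = 14, ΣRT = 13988, M = 999.143
Σ(x−M)² = 7181113.71; s = √(7181113.71/13) = 743.232
Cutoffs: 999.143 ± 2.5·743.232 → [-858.9, 2857.2]
Outside: 3536 → excluded.
Retained (n=13): Σ = 10452, mean = 10452/13 = 804.000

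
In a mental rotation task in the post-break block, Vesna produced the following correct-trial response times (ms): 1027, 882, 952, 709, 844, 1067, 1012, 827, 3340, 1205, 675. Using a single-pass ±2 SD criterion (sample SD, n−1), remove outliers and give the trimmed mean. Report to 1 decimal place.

n = 11, ΣRT = 12540, M = 1140.000
Σ(x−M)² = 5568186.00; s = √(5568186.00/10) = 746.203
Cutoffs: 1140.000 ± 2·746.203 → [-352.4, 2632.4]
Outside: 3340 → excluded.
Retained (n=10): Σ = 9200, mean = 9200/10 = 920.000

920.0 ms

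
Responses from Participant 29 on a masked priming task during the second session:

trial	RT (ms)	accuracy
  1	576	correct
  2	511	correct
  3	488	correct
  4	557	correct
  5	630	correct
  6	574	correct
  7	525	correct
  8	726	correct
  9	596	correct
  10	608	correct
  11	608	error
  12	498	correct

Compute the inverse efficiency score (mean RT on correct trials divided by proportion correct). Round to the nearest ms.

Correct trials (n=11): 576, 511, 488, 557, 630, 574, 525, 726, 596, 608, 498
Mean correct RT = 6289/11 = 571.7273 ms
Proportion correct = 11/12
IES = 571.7273 / (11/12) = 623.702 ms

624 ms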